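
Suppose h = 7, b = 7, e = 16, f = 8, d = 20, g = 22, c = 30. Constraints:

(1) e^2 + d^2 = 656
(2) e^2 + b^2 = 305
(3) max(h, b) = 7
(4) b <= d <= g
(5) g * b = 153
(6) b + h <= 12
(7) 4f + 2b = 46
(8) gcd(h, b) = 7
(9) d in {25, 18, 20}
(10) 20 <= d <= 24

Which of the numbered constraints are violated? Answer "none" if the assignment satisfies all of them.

The assignment fails constraints 5, 6.

(1) e^2 + d^2 = 16^2 + 20^2 = 256 + 400 = 656  true
(2) e^2 + b^2 = 16^2 + 7^2 = 256 + 49 = 305  true
(3) max(7, 7) = 7  true
(4) values 7 <= 20 <= 22  true
(5) g * b = 22 * 7 = 154, not 153  false
(6) b + h = 7 + 7 = 14; 14 > 12, bound 12 not met  false
(7) 4f + 2b = 4(8) + 2(7) = 46  true
(8) gcd(7, 7) = 7  true
(9) d = 20 is in {25, 18, 20}  true
(10) d = 20 lies in [20, 24]  true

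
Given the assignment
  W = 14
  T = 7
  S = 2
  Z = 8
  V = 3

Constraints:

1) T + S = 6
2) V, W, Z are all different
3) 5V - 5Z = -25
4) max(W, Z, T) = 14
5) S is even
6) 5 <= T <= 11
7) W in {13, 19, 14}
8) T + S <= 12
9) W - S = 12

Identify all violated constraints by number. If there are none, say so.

Violated: 1.

1) T + S = 7 + 2 = 9, not 6 — does not hold.
2) values 3, 14, 8 are pairwise distinct — holds.
3) 5V - 5Z = 5(3) - 5(8) = -25 — holds.
4) max(14, 8, 7) = 14 — holds.
5) S = 2 is even — holds.
6) T = 7 lies in [5, 11] — holds.
7) W = 14 is in {13, 19, 14} — holds.
8) T + S = 7 + 2 = 9; 9 ≤ 12 — holds.
9) W - S = 14 - 2 = 12 — holds.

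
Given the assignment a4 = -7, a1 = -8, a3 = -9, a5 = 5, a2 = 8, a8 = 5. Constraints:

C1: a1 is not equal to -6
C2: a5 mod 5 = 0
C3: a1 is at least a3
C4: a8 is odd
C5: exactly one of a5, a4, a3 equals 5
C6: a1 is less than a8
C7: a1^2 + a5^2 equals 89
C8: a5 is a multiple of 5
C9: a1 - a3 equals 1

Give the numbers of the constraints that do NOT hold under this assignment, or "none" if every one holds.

C1: a1 = -8, and -8 ≠ -6  holds
C2: 5 mod 5 = 0  holds
C3: a1 = -8, a3 = -9; -8 ≥ -9  holds
C4: a8 = 5 is odd  holds
C5: a5=5, a4=-7, a3=-9; 1 of them equals 5  holds
C6: a1 = -8, a8 = 5; -8 < 5  holds
C7: a1^2 + a5^2 = (-8)^2 + 5^2 = 64 + 25 = 89  holds
C8: 5 / 5 = 1, so 5 divides 5  holds
C9: a1 - a3 = -8 - (-9) = 1  holds

The assignment satisfies every constraint.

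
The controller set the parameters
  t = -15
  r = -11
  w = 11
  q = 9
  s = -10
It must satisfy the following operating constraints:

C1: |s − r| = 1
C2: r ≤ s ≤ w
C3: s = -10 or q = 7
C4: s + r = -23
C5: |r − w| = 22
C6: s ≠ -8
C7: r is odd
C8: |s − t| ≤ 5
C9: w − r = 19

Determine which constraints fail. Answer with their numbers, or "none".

C1: |-10 − (-11)| = 1  holds
C2: values -11 ≤ -10 ≤ 11  holds
C3: s = -10 = -10 (first disjunct)  holds
C4: s + r = -10 + (-11) = -21, not -23  fails
C5: |-11 − 11| = 22  holds
C6: s = -10, and -10 ≠ -8  holds
C7: r = -11 is odd  holds
C8: |-10 − (-15)| = 5; 5 ≤ 5  holds
C9: w − r = 11 − (-11) = 22, not 19  fails

Constraints 4, 9 do not hold.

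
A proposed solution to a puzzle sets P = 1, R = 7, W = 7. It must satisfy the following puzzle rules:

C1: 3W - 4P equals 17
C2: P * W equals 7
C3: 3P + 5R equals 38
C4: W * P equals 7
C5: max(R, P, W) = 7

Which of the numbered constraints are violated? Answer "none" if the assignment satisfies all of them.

None — every constraint holds.

C1: 3W - 4P = 3(7) - 4(1) = 17 — holds.
C2: P * W = 1 * 7 = 7 — holds.
C3: 3P + 5R = 3(1) + 5(7) = 38 — holds.
C4: W * P = 7 * 1 = 7 — holds.
C5: max(7, 1, 7) = 7 — holds.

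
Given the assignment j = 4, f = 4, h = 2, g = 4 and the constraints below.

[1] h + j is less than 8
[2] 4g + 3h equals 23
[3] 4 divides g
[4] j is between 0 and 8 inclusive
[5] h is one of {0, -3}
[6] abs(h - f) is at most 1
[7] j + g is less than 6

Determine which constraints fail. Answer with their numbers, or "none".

The assignment fails constraints 2, 5, 6, 7.

[1] h + j = 2 + 4 = 6; 6 < 8 — OK.
[2] 4g + 3h = 4(4) + 3(2) = 22, not 23 — violated.
[3] 4 / 4 = 1, so 4 divides 4 — OK.
[4] j = 4 lies in [0, 8] — OK.
[5] h = 2 is not in {0, -3} — violated.
[6] abs(2 - 4) = 2; 2 > 1, exceeds bound 1 — violated.
[7] j + g = 4 + 4 = 8; 8 ≥ 6, bound 6 not met — violated.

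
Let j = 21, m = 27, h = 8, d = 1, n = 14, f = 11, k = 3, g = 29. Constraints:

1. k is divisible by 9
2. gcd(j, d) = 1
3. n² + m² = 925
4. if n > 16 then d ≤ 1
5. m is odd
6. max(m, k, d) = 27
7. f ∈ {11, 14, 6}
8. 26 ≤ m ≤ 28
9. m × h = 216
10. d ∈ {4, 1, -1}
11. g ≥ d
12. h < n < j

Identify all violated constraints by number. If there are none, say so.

1. 3 = 9×0 + 3, so 9 does not divide 3  no
2. gcd(21, 1) = 1  yes
3. n² + m² = 14² + 27² = 196 + 729 = 925  yes
4. n = 14, not > 16; antecedent false, conditional vacuously true  yes
5. m = 27 is odd  yes
6. max(27, 3, 1) = 27  yes
7. f = 11 is in {11, 14, 6}  yes
8. m = 27 lies in [26, 28]  yes
9. m × h = 27 × 8 = 216  yes
10. d = 1 is in {4, 1, -1}  yes
11. g = 29, d = 1; 29 ≥ 1  yes
12. values 8 < 14 < 21  yes

No — constraint 1 is not satisfied.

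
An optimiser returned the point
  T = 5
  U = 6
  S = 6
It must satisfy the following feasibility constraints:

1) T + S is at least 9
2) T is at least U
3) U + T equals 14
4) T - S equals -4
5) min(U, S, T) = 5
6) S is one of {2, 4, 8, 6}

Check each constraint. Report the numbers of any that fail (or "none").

1) T + S = 5 + 6 = 11; 11 ≥ 9  true
2) T = 5, U = 6; 5 < 6 (want ≥)  false
3) U + T = 6 + 5 = 11, not 14  false
4) T - S = 5 - 6 = -1, not -4  false
5) min(6, 6, 5) = 5  true
6) S = 6 is in {2, 4, 8, 6}  true

Violated: 2, 3, and 4.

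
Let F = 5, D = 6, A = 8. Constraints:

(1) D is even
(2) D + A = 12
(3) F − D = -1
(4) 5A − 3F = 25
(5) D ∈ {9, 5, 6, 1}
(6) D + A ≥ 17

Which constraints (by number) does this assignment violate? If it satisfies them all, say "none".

(1) D = 6 is even — OK.
(2) D + A = 6 + 8 = 14, not 12 — violated.
(3) F − D = 5 − 6 = -1 — OK.
(4) 5A − 3F = 5(8) − 3(5) = 25 — OK.
(5) D = 6 is in {9, 5, 6, 1} — OK.
(6) D + A = 6 + 8 = 14; 14 < 17, bound 17 not met — violated.

The assignment fails constraints 2, 6.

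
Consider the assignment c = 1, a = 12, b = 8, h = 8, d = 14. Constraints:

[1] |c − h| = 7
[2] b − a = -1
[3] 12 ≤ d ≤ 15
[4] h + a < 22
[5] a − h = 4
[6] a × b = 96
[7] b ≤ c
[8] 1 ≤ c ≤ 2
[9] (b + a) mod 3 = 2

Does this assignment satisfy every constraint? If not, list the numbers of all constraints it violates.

Constraints 2 and 7 do not hold.

[1] |1 − 8| = 7 — satisfied.
[2] b − a = 8 − 12 = -4, not -1 — violated.
[3] d = 14 lies in [12, 15] — satisfied.
[4] h + a = 8 + 12 = 20; 20 < 22 — satisfied.
[5] a − h = 12 − 8 = 4 — satisfied.
[6] a × b = 12 × 8 = 96 — satisfied.
[7] b = 8, c = 1; 8 > 1 (want ≤) — violated.
[8] c = 1 lies in [1, 2] — satisfied.
[9] b + a = 20; 20 mod 3 = 2 — satisfied.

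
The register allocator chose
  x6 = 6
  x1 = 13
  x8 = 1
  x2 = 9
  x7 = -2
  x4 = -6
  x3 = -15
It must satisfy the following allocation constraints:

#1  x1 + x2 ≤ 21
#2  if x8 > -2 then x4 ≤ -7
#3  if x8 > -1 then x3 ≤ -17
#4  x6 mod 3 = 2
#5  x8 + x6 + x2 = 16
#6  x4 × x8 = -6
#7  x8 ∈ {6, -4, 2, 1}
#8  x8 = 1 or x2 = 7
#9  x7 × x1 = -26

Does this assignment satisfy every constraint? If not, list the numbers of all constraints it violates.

Violated: 1, 2, 3, and 4.

#1 x1 + x2 = 13 + 9 = 22; 22 > 21, bound 21 not met  false
#2 x8 = 1 > -2, so we need x4 ≤ -7; but x4 = -6 > -7  false
#3 x8 = 1 > -1, so we need x3 ≤ -17; but x3 = -15 > -17  false
#4 6 mod 3 = 0, not 2  false
#5 x8 + x6 + x2 = 1 + 6 + 9 = 16  true
#6 x4 × x8 = -6 × 1 = -6  true
#7 x8 = 1 is in {6, -4, 2, 1}  true
#8 x8 = 1 = 1 (first disjunct)  true
#9 x7 × x1 = -2 × 13 = -26  true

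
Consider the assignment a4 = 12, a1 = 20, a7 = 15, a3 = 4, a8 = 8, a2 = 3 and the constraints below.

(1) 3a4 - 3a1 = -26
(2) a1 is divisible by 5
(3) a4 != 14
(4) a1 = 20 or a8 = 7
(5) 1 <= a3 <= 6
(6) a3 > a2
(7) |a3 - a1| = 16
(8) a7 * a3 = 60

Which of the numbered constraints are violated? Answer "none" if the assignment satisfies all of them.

(1) 3a4 - 3a1 = 3(12) - 3(20) = -24, not -26  no
(2) 20 / 5 = 4, so 5 divides 20  yes
(3) a4 = 12, and 12 ≠ 14  yes
(4) a1 = 20 = 20 (first disjunct)  yes
(5) a3 = 4 lies in [1, 6]  yes
(6) a3 = 4, a2 = 3; 4 > 3  yes
(7) |4 - 20| = 16  yes
(8) a7 * a3 = 15 * 4 = 60  yes

The assignment fails constraint 1.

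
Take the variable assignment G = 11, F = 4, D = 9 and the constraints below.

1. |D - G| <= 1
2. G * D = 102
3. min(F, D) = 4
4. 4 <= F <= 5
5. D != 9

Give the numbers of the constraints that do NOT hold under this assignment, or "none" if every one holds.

1. |9 - 11| = 2; 2 > 1, exceeds bound 1 — violated.
2. G * D = 11 * 9 = 99, not 102 — violated.
3. min(4, 9) = 4 — OK.
4. F = 4 lies in [4, 5] — OK.
5. D = 9, but 9 is required to differ — violated.

Constraints 1, 2, and 5 do not hold.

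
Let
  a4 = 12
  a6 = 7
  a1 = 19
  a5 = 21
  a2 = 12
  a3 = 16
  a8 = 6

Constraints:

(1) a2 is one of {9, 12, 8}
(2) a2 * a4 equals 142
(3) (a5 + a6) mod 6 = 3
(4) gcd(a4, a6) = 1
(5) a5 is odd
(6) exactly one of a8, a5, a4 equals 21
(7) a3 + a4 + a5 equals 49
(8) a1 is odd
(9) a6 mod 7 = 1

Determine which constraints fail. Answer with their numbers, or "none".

(1) a2 = 12 is in {9, 12, 8}  holds
(2) a2 * a4 = 12 * 12 = 144, not 142  fails
(3) a5 + a6 = 28; 28 mod 6 = 4, not 3  fails
(4) gcd(12, 7) = 1  holds
(5) a5 = 21 is odd  holds
(6) a8=6, a5=21, a4=12; 1 of them equals 21  holds
(7) a3 + a4 + a5 = 16 + 12 + 21 = 49  holds
(8) a1 = 19 is odd  holds
(9) 7 mod 7 = 0, not 1  fails

Constraints 2, 3, 9 are violated.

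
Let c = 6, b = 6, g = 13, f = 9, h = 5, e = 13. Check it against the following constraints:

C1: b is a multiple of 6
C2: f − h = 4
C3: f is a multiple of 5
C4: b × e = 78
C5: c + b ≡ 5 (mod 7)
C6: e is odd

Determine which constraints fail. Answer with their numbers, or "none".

C1: 6 / 6 = 1, so 6 divides 6  holds
C2: f − h = 9 − 5 = 4  holds
C3: 9 = 5×1 + 4, so 5 does not divide 9  fails
C4: b × e = 6 × 13 = 78  holds
C5: c + b = 12; 12 mod 7 = 5  holds
C6: e = 13 is odd  holds

Violated: 3.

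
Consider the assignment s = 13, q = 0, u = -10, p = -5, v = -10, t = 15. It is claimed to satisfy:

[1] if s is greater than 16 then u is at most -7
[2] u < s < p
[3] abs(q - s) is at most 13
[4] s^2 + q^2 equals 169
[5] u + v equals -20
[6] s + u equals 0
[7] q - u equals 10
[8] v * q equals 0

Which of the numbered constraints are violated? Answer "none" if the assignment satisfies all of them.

[1] s = 13, not > 16; antecedent false, conditional vacuously true — OK.
[2] values -10, 13, -5; s = 13 is not < p = -5 — violated.
[3] abs(0 - 13) = 13; 13 ≤ 13 — OK.
[4] s^2 + q^2 = 13^2 + 0^2 = 169 + 0 = 169 — OK.
[5] u + v = -10 + (-10) = -20 — OK.
[6] s + u = 13 + (-10) = 3, not 0 — violated.
[7] q - u = 0 - (-10) = 10 — OK.
[8] v * q = -10 * 0 = 0 — OK.

No — constraints 2, 6 are not satisfied.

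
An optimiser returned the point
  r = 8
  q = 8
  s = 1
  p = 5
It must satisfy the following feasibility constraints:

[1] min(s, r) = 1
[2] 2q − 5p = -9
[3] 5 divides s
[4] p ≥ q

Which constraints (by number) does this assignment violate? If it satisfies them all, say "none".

No — constraints 3 and 4 are not satisfied.

[1] min(1, 8) = 1  ✓
[2] 2q − 5p = 2(8) − 5(5) = -9  ✓
[3] 1 = 5×0 + 1, so 5 does not divide 1  ✗
[4] p = 5, q = 8; 5 < 8 (want ≥)  ✗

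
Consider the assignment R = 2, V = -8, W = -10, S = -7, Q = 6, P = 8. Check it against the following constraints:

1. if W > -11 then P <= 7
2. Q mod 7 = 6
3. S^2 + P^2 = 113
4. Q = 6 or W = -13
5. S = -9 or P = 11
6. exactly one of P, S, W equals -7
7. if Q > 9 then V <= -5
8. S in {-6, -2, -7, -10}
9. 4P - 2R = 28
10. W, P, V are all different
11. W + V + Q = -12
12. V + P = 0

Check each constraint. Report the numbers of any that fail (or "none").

1. W = -10 > -11, so we need P ≤ 7; but P = 8 > 7 — does not hold.
2. 6 mod 7 = 6 — holds.
3. S^2 + P^2 = (-7)^2 + 8^2 = 49 + 64 = 113 — holds.
4. Q = 6 = 6 (first disjunct) — holds.
5. S = -7 ≠ -9 and P = 8 ≠ 11; both disjuncts false — does not hold.
6. P=8, S=-7, W=-10; 1 of them equals -7 — holds.
7. Q = 6, not > 9; antecedent false, conditional vacuously true — holds.
8. S = -7 is in {-6, -2, -7, -10} — holds.
9. 4P - 2R = 4(8) - 2(2) = 28 — holds.
10. values -10, 8, -8 are pairwise distinct — holds.
11. W + V + Q = -10 + (-8) + 6 = -12 — holds.
12. V + P = -8 + 8 = 0 — holds.

Constraints 1 and 5 do not hold.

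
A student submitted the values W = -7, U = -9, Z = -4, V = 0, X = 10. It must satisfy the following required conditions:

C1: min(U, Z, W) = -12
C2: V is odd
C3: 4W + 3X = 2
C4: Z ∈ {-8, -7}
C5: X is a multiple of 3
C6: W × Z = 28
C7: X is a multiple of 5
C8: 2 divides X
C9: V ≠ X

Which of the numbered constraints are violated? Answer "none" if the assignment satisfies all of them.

Violated: 1, 2, 4, 5.

C1: min(-9, -4, -7) = -9, not -12  ✗
C2: V = 0 is even  ✗
C3: 4W + 3X = 4(-7) + 3(10) = 2  ✓
C4: Z = -4 is not in {-8, -7}  ✗
C5: 10 = 3×3 + 1, so 3 does not divide 10  ✗
C6: W × Z = -7 × (-4) = 28  ✓
C7: 10 / 5 = 2, so 5 divides 10  ✓
C8: 10 / 2 = 5, so 2 divides 10  ✓
C9: V = 0, X = 10; distinct  ✓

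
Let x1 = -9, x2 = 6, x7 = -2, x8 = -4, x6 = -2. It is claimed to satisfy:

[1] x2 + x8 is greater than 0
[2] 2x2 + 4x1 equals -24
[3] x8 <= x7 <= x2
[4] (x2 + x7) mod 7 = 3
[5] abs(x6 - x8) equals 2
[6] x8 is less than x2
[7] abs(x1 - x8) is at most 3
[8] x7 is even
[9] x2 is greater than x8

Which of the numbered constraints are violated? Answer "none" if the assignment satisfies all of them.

Constraints 4 and 7 are violated.

[1] x2 + x8 = 6 + (-4) = 2; 2 > 0 — OK.
[2] 2x2 + 4x1 = 2(6) + 4(-9) = -24 — OK.
[3] values -4 <= -2 <= 6 — OK.
[4] x2 + x7 = 4; 4 mod 7 = 4, not 3 — violated.
[5] abs(-2 - (-4)) = 2 — OK.
[6] x8 = -4, x2 = 6; -4 < 6 — OK.
[7] abs(-9 - (-4)) = 5; 5 > 3, exceeds bound 3 — violated.
[8] x7 = -2 is even — OK.
[9] x2 = 6, x8 = -4; 6 > -4 — OK.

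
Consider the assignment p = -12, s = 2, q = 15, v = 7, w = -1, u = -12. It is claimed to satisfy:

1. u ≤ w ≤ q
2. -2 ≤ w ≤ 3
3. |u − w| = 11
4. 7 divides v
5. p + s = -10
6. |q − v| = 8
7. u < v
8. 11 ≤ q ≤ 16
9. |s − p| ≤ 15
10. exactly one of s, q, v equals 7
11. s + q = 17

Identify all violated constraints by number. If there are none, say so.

1. values -12 ≤ -1 ≤ 15 — OK.
2. w = -1 lies in [-2, 3] — OK.
3. |-12 − (-1)| = 11 — OK.
4. 7 / 7 = 1, so 7 divides 7 — OK.
5. p + s = -12 + 2 = -10 — OK.
6. |15 − 7| = 8 — OK.
7. u = -12, v = 7; -12 < 7 — OK.
8. q = 15 lies in [11, 16] — OK.
9. |2 − (-12)| = 14; 14 ≤ 15 — OK.
10. s=2, q=15, v=7; 1 of them equals 7 — OK.
11. s + q = 2 + 15 = 17 — OK.

Yes — all constraints hold.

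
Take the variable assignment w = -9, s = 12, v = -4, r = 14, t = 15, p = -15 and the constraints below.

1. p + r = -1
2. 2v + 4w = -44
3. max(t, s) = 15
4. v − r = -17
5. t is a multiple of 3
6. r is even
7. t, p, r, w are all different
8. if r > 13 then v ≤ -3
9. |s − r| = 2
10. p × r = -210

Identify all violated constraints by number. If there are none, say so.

1. p + r = -15 + 14 = -1 — OK.
2. 2v + 4w = 2(-4) + 4(-9) = -44 — OK.
3. max(15, 12) = 15 — OK.
4. v − r = -4 − 14 = -18, not -17 — violated.
5. 15 / 3 = 5, so 3 divides 15 — OK.
6. r = 14 is even — OK.
7. values 15, -15, 14, -9 are pairwise distinct — OK.
8. r = 14 > 13, so we need v ≤ -3; v = -4 ≤ -3 — OK.
9. |12 − 14| = 2 — OK.
10. p × r = -15 × 14 = -210 — OK.

Constraint 4 does not hold.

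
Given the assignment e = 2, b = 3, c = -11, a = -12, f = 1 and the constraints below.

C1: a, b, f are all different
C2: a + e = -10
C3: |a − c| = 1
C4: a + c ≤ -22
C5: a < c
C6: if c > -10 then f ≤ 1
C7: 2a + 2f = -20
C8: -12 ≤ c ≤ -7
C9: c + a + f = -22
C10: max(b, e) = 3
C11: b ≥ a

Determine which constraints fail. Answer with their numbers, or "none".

C1: values -12, 3, 1 are pairwise distinct — satisfied.
C2: a + e = -12 + 2 = -10 — satisfied.
C3: |-12 − (-11)| = 1 — satisfied.
C4: a + c = -12 + (-11) = -23; -23 ≤ -22 — satisfied.
C5: a = -12, c = -11; -12 < -11 — satisfied.
C6: c = -11, not > -10; antecedent false, conditional vacuously true — satisfied.
C7: 2a + 2f = 2(-12) + 2(1) = -22, not -20 — violated.
C8: c = -11 lies in [-12, -7] — satisfied.
C9: c + a + f = -11 + (-12) + 1 = -22 — satisfied.
C10: max(3, 2) = 3 — satisfied.
C11: b = 3, a = -12; 3 ≥ -12 — satisfied.

Constraint 7 is violated.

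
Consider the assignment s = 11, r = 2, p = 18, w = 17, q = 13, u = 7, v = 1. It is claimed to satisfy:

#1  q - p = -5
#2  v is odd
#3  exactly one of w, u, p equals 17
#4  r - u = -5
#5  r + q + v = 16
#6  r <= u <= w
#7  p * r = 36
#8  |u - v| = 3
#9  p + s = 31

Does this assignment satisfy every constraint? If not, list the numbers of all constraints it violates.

Violated: 8, 9.

#1 q - p = 13 - 18 = -5  OK
#2 v = 1 is odd  OK
#3 w=17, u=7, p=18; 1 of them equals 17  OK
#4 r - u = 2 - 7 = -5  OK
#5 r + q + v = 2 + 13 + 1 = 16  OK
#6 values 2 <= 7 <= 17  OK
#7 p * r = 18 * 2 = 36  OK
#8 |7 - 1| = 6, not 3  FAIL
#9 p + s = 18 + 11 = 29, not 31  FAIL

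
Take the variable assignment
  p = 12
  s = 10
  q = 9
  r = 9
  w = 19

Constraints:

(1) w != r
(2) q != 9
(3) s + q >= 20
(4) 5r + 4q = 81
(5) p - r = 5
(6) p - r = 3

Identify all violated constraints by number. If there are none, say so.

The assignment fails constraints 2, 3, 5.

(1) w = 19, r = 9; distinct  holds
(2) q = 9, but 9 is required to differ  fails
(3) s + q = 10 + 9 = 19; 19 < 20, bound 20 not met  fails
(4) 5r + 4q = 5(9) + 4(9) = 81  holds
(5) p - r = 12 - 9 = 3, not 5  fails
(6) p - r = 12 - 9 = 3  holds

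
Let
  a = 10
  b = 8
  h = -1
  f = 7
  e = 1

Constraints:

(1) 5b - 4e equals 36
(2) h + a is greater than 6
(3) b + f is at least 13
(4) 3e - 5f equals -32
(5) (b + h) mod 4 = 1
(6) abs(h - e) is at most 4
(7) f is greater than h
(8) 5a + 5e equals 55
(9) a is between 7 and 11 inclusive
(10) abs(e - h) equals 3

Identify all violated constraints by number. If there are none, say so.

(1) 5b - 4e = 5(8) - 4(1) = 36  ✓
(2) h + a = -1 + 10 = 9; 9 > 6  ✓
(3) b + f = 8 + 7 = 15; 15 ≥ 13  ✓
(4) 3e - 5f = 3(1) - 5(7) = -32  ✓
(5) b + h = 7; 7 mod 4 = 3, not 1  ✗
(6) abs(-1 - 1) = 2; 2 ≤ 4  ✓
(7) f = 7, h = -1; 7 > -1  ✓
(8) 5a + 5e = 5(10) + 5(1) = 55  ✓
(9) a = 10 lies in [7, 11]  ✓
(10) abs(1 - (-1)) = 2, not 3  ✗

Constraints 5 and 10 are violated.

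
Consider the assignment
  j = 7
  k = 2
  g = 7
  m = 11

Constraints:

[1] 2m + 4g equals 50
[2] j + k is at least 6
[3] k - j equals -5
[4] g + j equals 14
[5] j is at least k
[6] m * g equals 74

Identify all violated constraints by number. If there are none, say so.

[1] 2m + 4g = 2(11) + 4(7) = 50 — OK.
[2] j + k = 7 + 2 = 9; 9 ≥ 6 — OK.
[3] k - j = 2 - 7 = -5 — OK.
[4] g + j = 7 + 7 = 14 — OK.
[5] j = 7, k = 2; 7 ≥ 2 — OK.
[6] m * g = 11 * 7 = 77, not 74 — violated.

The assignment fails constraint 6.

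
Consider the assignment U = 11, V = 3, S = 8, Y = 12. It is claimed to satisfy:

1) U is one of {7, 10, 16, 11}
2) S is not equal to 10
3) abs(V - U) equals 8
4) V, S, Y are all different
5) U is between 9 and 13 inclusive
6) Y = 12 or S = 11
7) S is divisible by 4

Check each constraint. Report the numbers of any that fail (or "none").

1) U = 11 is in {7, 10, 16, 11} — satisfied.
2) S = 8, and 8 ≠ 10 — satisfied.
3) abs(3 - 11) = 8 — satisfied.
4) values 3, 8, 12 are pairwise distinct — satisfied.
5) U = 11 lies in [9, 13] — satisfied.
6) Y = 12 = 12 (first disjunct) — satisfied.
7) 8 / 4 = 2, so 4 divides 8 — satisfied.

Yes — all constraints hold.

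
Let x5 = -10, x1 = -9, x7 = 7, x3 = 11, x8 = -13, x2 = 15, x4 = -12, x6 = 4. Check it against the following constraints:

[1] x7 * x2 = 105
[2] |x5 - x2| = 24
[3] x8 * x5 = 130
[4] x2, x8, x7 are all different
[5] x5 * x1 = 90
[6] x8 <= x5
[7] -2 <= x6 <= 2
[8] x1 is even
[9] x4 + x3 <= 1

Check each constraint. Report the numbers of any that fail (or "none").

Constraints 2, 7, and 8 do not hold.

[1] x7 * x2 = 7 * 15 = 105  ✓
[2] |-10 - 15| = 25, not 24  ✗
[3] x8 * x5 = -13 * (-10) = 130  ✓
[4] values 15, -13, 7 are pairwise distinct  ✓
[5] x5 * x1 = -10 * (-9) = 90  ✓
[6] x8 = -13, x5 = -10; -13 ≤ -10  ✓
[7] x6 = 4 is outside [-2, 2]  ✗
[8] x1 = -9 is odd  ✗
[9] x4 + x3 = -12 + 11 = -1; -1 ≤ 1  ✓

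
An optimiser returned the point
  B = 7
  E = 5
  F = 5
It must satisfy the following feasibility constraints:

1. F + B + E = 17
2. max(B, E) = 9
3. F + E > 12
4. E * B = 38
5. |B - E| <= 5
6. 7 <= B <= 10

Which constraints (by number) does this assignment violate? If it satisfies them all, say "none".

1. F + B + E = 5 + 7 + 5 = 17  holds
2. max(7, 5) = 7, not 9  fails
3. F + E = 5 + 5 = 10; 10 ≤ 12, bound 12 not met  fails
4. E * B = 5 * 7 = 35, not 38  fails
5. |7 - 5| = 2; 2 ≤ 5  holds
6. B = 7 lies in [7, 10]  holds

No — constraints 2, 3, 4 are not satisfied.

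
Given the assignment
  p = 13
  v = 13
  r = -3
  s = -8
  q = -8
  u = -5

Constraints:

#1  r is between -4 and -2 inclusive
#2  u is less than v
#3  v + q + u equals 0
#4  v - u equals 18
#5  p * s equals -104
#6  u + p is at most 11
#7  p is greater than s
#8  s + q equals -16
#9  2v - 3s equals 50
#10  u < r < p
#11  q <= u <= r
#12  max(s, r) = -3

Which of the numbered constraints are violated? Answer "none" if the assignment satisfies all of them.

#1 r = -3 lies in [-4, -2] — holds.
#2 u = -5, v = 13; -5 < 13 — holds.
#3 v + q + u = 13 + (-8) + (-5) = 0 — holds.
#4 v - u = 13 - (-5) = 18 — holds.
#5 p * s = 13 * (-8) = -104 — holds.
#6 u + p = -5 + 13 = 8; 8 ≤ 11 — holds.
#7 p = 13, s = -8; 13 > -8 — holds.
#8 s + q = -8 + (-8) = -16 — holds.
#9 2v - 3s = 2(13) - 3(-8) = 50 — holds.
#10 values -5 < -3 < 13 — holds.
#11 values -8 <= -5 <= -3 — holds.
#12 max(-8, -3) = -3 — holds.

The assignment satisfies every constraint.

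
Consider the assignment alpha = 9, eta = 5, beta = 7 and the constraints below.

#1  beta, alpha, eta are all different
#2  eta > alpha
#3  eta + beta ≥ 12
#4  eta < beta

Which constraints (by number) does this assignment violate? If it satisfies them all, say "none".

#1 values 7, 9, 5 are pairwise distinct  OK
#2 eta = 5, alpha = 9; 5 ≤ 9 (want >)  FAIL
#3 eta + beta = 5 + 7 = 12; 12 ≥ 12  OK
#4 eta = 5, beta = 7; 5 < 7  OK

Constraint 2 is violated.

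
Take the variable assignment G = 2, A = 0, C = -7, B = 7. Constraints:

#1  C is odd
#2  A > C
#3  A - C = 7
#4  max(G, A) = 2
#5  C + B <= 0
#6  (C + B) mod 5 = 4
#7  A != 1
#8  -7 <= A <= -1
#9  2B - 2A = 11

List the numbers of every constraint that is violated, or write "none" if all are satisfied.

Constraints 6, 8, and 9 do not hold.

#1 C = -7 is odd  yes
#2 A = 0, C = -7; 0 > -7  yes
#3 A - C = 0 - (-7) = 7  yes
#4 max(2, 0) = 2  yes
#5 C + B = -7 + 7 = 0; 0 ≤ 0  yes
#6 C + B = 0; 0 mod 5 = 0, not 4  no
#7 A = 0, and 0 ≠ 1  yes
#8 A = 0 is outside [-7, -1]  no
#9 2B - 2A = 2(7) - 2(0) = 14, not 11  no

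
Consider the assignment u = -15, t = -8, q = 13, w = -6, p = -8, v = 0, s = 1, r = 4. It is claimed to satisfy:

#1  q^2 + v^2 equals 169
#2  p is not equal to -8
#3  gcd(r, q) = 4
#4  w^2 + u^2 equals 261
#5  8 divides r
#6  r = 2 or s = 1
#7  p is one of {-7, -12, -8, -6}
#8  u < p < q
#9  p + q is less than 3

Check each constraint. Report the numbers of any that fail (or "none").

No — constraints 2, 3, 5, 9 are not satisfied.

#1 q^2 + v^2 = 13^2 + 0^2 = 169 + 0 = 169  yes
#2 p = -8, but -8 is required to differ  no
#3 gcd(4, 13) = 1, not 4  no
#4 w^2 + u^2 = (-6)^2 + (-15)^2 = 36 + 225 = 261  yes
#5 4 = 8*0 + 4, so 8 does not divide 4  no
#6 r = 4 ≠ 2, but s = 1 = 1 (second disjunct)  yes
#7 p = -8 is in {-7, -12, -8, -6}  yes
#8 values -15 < -8 < 13  yes
#9 p + q = -8 + 13 = 5; 5 ≥ 3, bound 3 not met  no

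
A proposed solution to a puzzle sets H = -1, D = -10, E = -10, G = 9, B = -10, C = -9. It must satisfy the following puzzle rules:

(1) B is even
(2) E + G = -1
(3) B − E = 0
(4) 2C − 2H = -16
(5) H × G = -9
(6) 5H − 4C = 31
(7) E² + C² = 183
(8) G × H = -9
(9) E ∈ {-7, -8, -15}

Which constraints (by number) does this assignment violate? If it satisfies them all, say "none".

(1) B = -10 is even — OK.
(2) E + G = -10 + 9 = -1 — OK.
(3) B − E = -10 − (-10) = 0 — OK.
(4) 2C − 2H = 2(-9) − 2(-1) = -16 — OK.
(5) H × G = -1 × 9 = -9 — OK.
(6) 5H − 4C = 5(-1) − 4(-9) = 31 — OK.
(7) E² + C² = (-10)² + (-9)² = 100 + 81 = 181, not 183 — violated.
(8) G × H = 9 × (-1) = -9 — OK.
(9) E = -10 is not in {-7, -8, -15} — violated.

Constraints 7 and 9 do not hold.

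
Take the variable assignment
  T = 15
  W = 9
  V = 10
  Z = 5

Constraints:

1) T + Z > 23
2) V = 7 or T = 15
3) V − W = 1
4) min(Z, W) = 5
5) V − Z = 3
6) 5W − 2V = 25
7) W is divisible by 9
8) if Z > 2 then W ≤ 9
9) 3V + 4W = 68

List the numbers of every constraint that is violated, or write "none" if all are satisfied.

Constraints 1, 5, and 9 do not hold.

1) T + Z = 15 + 5 = 20; 20 ≤ 23, bound 23 not met — violated.
2) V = 10 ≠ 7, but T = 15 = 15 (second disjunct) — OK.
3) V − W = 10 − 9 = 1 — OK.
4) min(5, 9) = 5 — OK.
5) V − Z = 10 − 5 = 5, not 3 — violated.
6) 5W − 2V = 5(9) − 2(10) = 25 — OK.
7) 9 / 9 = 1, so 9 divides 9 — OK.
8) Z = 5 > 2, so we need W ≤ 9; W = 9 ≤ 9 — OK.
9) 3V + 4W = 3(10) + 4(9) = 66, not 68 — violated.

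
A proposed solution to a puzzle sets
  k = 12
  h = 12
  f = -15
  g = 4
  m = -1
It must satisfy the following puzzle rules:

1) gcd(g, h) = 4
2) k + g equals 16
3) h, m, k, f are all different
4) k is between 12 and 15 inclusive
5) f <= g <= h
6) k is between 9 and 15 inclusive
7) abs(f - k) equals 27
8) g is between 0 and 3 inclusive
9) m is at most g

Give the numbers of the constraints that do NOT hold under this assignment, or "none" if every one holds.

Constraints 3 and 8 are violated.

1) gcd(4, 12) = 4 — OK.
2) k + g = 12 + 4 = 16 — OK.
3) h = k = 12, not all different — violated.
4) k = 12 lies in [12, 15] — OK.
5) values -15 <= 4 <= 12 — OK.
6) k = 12 lies in [9, 15] — OK.
7) abs(-15 - 12) = 27 — OK.
8) g = 4 is outside [0, 3] — violated.
9) m = -1, g = 4; -1 ≤ 4 — OK.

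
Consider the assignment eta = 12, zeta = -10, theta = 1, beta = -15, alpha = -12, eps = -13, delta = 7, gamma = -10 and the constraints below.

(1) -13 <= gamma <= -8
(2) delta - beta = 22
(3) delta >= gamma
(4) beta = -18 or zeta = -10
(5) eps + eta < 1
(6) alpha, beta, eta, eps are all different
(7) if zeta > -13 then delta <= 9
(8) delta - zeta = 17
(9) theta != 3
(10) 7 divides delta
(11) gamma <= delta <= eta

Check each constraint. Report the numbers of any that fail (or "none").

(1) gamma = -10 lies in [-13, -8]  ✓
(2) delta - beta = 7 - (-15) = 22  ✓
(3) delta = 7, gamma = -10; 7 ≥ -10  ✓
(4) beta = -15 ≠ -18, but zeta = -10 = -10 (second disjunct)  ✓
(5) eps + eta = -13 + 12 = -1; -1 < 1  ✓
(6) values -12, -15, 12, -13 are pairwise distinct  ✓
(7) zeta = -10 > -13, so we need delta ≤ 9; delta = 7 ≤ 9  ✓
(8) delta - zeta = 7 - (-10) = 17  ✓
(9) theta = 1, and 1 ≠ 3  ✓
(10) 7 / 7 = 1, so 7 divides 7  ✓
(11) values -10 <= 7 <= 12  ✓

All constraints are satisfied.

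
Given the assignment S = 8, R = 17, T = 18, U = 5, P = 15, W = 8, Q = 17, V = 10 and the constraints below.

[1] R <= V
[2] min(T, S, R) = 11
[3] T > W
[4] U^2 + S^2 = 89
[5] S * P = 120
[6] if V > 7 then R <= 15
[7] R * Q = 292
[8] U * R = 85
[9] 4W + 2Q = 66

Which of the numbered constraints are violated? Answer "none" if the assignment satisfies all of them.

Constraints 1, 2, 6, and 7 do not hold.

[1] R = 17, V = 10; 17 > 10 (want ≤)  ✗
[2] min(18, 8, 17) = 8, not 11  ✗
[3] T = 18, W = 8; 18 > 8  ✓
[4] U^2 + S^2 = 5^2 + 8^2 = 25 + 64 = 89  ✓
[5] S * P = 8 * 15 = 120  ✓
[6] V = 10 > 7, so we need R ≤ 15; but R = 17 > 15  ✗
[7] R * Q = 17 * 17 = 289, not 292  ✗
[8] U * R = 5 * 17 = 85  ✓
[9] 4W + 2Q = 4(8) + 2(17) = 66  ✓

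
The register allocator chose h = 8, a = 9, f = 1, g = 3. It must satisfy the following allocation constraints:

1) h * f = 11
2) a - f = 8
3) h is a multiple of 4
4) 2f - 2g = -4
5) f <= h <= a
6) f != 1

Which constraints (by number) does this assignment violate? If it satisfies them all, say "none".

The assignment fails constraints 1 and 6.

1) h * f = 8 * 1 = 8, not 11  ✗
2) a - f = 9 - 1 = 8  ✓
3) 8 / 4 = 2, so 4 divides 8  ✓
4) 2f - 2g = 2(1) - 2(3) = -4  ✓
5) values 1 <= 8 <= 9  ✓
6) f = 1, but 1 is required to differ  ✗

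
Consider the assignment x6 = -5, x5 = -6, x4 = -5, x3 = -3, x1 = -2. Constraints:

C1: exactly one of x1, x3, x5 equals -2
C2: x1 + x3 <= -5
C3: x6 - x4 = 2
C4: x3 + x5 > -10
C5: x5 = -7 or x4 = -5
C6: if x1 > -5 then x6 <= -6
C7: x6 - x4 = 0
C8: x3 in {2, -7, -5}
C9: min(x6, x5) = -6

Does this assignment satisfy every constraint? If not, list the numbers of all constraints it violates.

Violated: 3, 6, and 8.

C1: x1=-2, x3=-3, x5=-6; 1 of them equals -2 — holds.
C2: x1 + x3 = -2 + (-3) = -5; -5 ≤ -5 — holds.
C3: x6 - x4 = -5 - (-5) = 0, not 2 — fails.
C4: x3 + x5 = -3 + (-6) = -9; -9 > -10 — holds.
C5: x5 = -6 ≠ -7, but x4 = -5 = -5 (second disjunct) — holds.
C6: x1 = -2 > -5, so we need x6 ≤ -6; but x6 = -5 > -6 — fails.
C7: x6 - x4 = -5 - (-5) = 0 — holds.
C8: x3 = -3 is not in {2, -7, -5} — fails.
C9: min(-5, -6) = -6 — holds.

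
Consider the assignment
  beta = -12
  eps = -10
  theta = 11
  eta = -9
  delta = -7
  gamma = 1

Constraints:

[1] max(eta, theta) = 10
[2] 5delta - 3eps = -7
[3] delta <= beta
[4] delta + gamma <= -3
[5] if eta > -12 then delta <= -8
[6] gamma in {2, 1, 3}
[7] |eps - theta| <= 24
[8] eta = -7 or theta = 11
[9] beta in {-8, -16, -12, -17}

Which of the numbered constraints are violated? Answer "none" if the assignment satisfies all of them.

Constraints 1, 2, 3, and 5 are violated.

[1] max(-9, 11) = 11, not 10  false
[2] 5delta - 3eps = 5(-7) - 3(-10) = -5, not -7  false
[3] delta = -7, beta = -12; -7 > -12 (want ≤)  false
[4] delta + gamma = -7 + 1 = -6; -6 ≤ -3  true
[5] eta = -9 > -12, so we need delta ≤ -8; but delta = -7 > -8  false
[6] gamma = 1 is in {2, 1, 3}  true
[7] |-10 - 11| = 21; 21 ≤ 24  true
[8] eta = -9 ≠ -7, but theta = 11 = 11 (second disjunct)  true
[9] beta = -12 is in {-8, -16, -12, -17}  true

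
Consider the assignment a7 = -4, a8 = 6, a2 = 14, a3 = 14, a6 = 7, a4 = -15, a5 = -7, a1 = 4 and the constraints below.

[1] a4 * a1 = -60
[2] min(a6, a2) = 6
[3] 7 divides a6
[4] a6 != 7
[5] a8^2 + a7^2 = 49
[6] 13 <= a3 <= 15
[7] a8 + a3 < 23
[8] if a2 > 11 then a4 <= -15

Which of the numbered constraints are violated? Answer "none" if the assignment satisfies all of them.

Constraints 2, 4, and 5 do not hold.

[1] a4 * a1 = -15 * 4 = -60 — holds.
[2] min(7, 14) = 7, not 6 — does not hold.
[3] 7 / 7 = 1, so 7 divides 7 — holds.
[4] a6 = 7, but 7 is required to differ — does not hold.
[5] a8^2 + a7^2 = 6^2 + (-4)^2 = 36 + 16 = 52, not 49 — does not hold.
[6] a3 = 14 lies in [13, 15] — holds.
[7] a8 + a3 = 6 + 14 = 20; 20 < 23 — holds.
[8] a2 = 14 > 11, so we need a4 ≤ -15; a4 = -15 ≤ -15 — holds.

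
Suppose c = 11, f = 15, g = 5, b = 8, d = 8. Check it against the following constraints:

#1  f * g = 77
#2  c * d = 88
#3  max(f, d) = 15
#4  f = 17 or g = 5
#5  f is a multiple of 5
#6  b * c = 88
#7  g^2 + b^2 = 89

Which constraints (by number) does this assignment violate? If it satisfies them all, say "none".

#1 f * g = 15 * 5 = 75, not 77  fails
#2 c * d = 11 * 8 = 88  holds
#3 max(15, 8) = 15  holds
#4 f = 15 ≠ 17, but g = 5 = 5 (second disjunct)  holds
#5 15 / 5 = 3, so 5 divides 15  holds
#6 b * c = 8 * 11 = 88  holds
#7 g^2 + b^2 = 5^2 + 8^2 = 25 + 64 = 89  holds

Constraint 1 does not hold.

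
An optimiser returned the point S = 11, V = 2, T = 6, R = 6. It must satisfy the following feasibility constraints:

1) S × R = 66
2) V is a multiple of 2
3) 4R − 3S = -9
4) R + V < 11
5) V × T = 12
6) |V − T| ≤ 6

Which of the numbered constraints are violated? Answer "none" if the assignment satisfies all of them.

1) S × R = 11 × 6 = 66  holds
2) 2 / 2 = 1, so 2 divides 2  holds
3) 4R − 3S = 4(6) − 3(11) = -9  holds
4) R + V = 6 + 2 = 8; 8 < 11  holds
5) V × T = 2 × 6 = 12  holds
6) |2 − 6| = 4; 4 ≤ 6  holds

No violations.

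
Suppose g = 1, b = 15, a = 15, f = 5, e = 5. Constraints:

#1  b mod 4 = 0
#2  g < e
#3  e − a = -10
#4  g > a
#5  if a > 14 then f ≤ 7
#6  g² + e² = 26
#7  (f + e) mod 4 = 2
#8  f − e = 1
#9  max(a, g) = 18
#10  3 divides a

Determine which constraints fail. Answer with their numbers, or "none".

#1 15 mod 4 = 3, not 0  FAIL
#2 g = 1, e = 5; 1 < 5  OK
#3 e − a = 5 − 15 = -10  OK
#4 g = 1, a = 15; 1 ≤ 15 (want >)  FAIL
#5 a = 15 > 14, so we need f ≤ 7; f = 5 ≤ 7  OK
#6 g² + e² = 1² + 5² = 1 + 25 = 26  OK
#7 f + e = 10; 10 mod 4 = 2  OK
#8 f − e = 5 − 5 = 0, not 1  FAIL
#9 max(15, 1) = 15, not 18  FAIL
#10 15 / 3 = 5, so 3 divides 15  OK

Constraints 1, 4, 8, 9 are violated.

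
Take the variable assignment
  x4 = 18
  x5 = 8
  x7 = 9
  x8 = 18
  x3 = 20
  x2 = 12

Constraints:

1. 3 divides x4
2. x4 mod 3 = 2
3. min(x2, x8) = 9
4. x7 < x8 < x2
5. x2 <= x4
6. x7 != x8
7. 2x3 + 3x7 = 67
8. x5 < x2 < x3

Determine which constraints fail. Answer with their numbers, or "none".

1. 18 / 3 = 6, so 3 divides 18  OK
2. 18 mod 3 = 0, not 2  FAIL
3. min(12, 18) = 12, not 9  FAIL
4. values 9, 18, 12; x8 = 18 is not < x2 = 12  FAIL
5. x2 = 12, x4 = 18; 12 ≤ 18  OK
6. x7 = 9, x8 = 18; distinct  OK
7. 2x3 + 3x7 = 2(20) + 3(9) = 67  OK
8. values 8 < 12 < 20  OK

Constraints 2, 3, and 4 are violated.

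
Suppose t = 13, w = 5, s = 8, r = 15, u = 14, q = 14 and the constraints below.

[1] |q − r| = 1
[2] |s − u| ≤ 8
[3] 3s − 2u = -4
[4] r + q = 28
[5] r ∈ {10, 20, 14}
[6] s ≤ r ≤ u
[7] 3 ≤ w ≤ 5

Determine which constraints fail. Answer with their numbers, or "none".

[1] |14 − 15| = 1 — holds.
[2] |8 − 14| = 6; 6 ≤ 8 — holds.
[3] 3s − 2u = 3(8) − 2(14) = -4 — holds.
[4] r + q = 15 + 14 = 29, not 28 — does not hold.
[5] r = 15 is not in {10, 20, 14} — does not hold.
[6] values 8, 15, 14; r = 15 is not ≤ u = 14 — does not hold.
[7] w = 5 lies in [3, 5] — holds.

Constraints 4, 5, 6 do not hold.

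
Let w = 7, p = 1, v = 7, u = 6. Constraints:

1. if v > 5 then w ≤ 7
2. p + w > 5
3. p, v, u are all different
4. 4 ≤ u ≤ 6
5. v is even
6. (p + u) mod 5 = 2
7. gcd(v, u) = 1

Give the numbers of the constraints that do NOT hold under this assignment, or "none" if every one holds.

1. v = 7 > 5, so we need w ≤ 7; w = 7 ≤ 7 — satisfied.
2. p + w = 1 + 7 = 8; 8 > 5 — satisfied.
3. values 1, 7, 6 are pairwise distinct — satisfied.
4. u = 6 lies in [4, 6] — satisfied.
5. v = 7 is odd — violated.
6. p + u = 7; 7 mod 5 = 2 — satisfied.
7. gcd(7, 6) = 1 — satisfied.

Constraint 5 does not hold.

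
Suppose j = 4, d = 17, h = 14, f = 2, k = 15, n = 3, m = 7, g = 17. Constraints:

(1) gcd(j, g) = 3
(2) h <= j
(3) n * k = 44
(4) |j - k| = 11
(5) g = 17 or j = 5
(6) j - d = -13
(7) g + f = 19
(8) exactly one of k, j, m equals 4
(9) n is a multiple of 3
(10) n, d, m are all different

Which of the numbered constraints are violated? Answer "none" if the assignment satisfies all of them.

Violated: 1, 2, 3.

(1) gcd(4, 17) = 1, not 3 — violated.
(2) h = 14, j = 4; 14 > 4 (want ≤) — violated.
(3) n * k = 3 * 15 = 45, not 44 — violated.
(4) |4 - 15| = 11 — OK.
(5) g = 17 = 17 (first disjunct) — OK.
(6) j - d = 4 - 17 = -13 — OK.
(7) g + f = 17 + 2 = 19 — OK.
(8) k=15, j=4, m=7; 1 of them equals 4 — OK.
(9) 3 / 3 = 1, so 3 divides 3 — OK.
(10) values 3, 17, 7 are pairwise distinct — OK.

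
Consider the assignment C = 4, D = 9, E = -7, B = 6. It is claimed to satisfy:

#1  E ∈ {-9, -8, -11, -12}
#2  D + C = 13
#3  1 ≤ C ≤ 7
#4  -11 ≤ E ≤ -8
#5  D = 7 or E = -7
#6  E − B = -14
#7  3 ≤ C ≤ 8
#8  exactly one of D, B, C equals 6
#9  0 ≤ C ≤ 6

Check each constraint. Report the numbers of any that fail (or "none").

The assignment fails constraints 1, 4, 6.

#1 E = -7 is not in {-9, -8, -11, -12}  FAIL
#2 D + C = 9 + 4 = 13  OK
#3 C = 4 lies in [1, 7]  OK
#4 E = -7 is outside [-11, -8]  FAIL
#5 D = 9 ≠ 7, but E = -7 = -7 (second disjunct)  OK
#6 E − B = -7 − 6 = -13, not -14  FAIL
#7 C = 4 lies in [3, 8]  OK
#8 D=9, B=6, C=4; 1 of them equals 6  OK
#9 C = 4 lies in [0, 6]  OK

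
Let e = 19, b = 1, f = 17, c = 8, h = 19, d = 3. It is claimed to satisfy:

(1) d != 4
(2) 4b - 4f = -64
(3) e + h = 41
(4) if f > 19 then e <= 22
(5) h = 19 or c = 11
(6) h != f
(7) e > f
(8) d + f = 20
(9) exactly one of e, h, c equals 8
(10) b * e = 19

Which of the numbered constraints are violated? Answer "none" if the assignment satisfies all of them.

No — constraint 3 is not satisfied.

(1) d = 3, and 3 ≠ 4  true
(2) 4b - 4f = 4(1) - 4(17) = -64  true
(3) e + h = 19 + 19 = 38, not 41  false
(4) f = 17, not > 19; antecedent false, conditional vacuously true  true
(5) h = 19 = 19 (first disjunct)  true
(6) h = 19, f = 17; distinct  true
(7) e = 19, f = 17; 19 > 17  true
(8) d + f = 3 + 17 = 20  true
(9) e=19, h=19, c=8; 1 of them equals 8  true
(10) b * e = 1 * 19 = 19  true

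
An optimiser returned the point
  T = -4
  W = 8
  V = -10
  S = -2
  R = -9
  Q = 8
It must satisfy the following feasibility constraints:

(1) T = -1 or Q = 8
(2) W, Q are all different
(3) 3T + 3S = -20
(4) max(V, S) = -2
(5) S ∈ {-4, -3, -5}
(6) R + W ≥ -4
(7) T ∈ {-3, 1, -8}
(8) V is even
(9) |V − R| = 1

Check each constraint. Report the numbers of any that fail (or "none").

Constraints 2, 3, 5, 7 are violated.

(1) T = -4 ≠ -1, but Q = 8 = 8 (second disjunct) — holds.
(2) W = Q = 8, not all different — does not hold.
(3) 3T + 3S = 3(-4) + 3(-2) = -18, not -20 — does not hold.
(4) max(-10, -2) = -2 — holds.
(5) S = -2 is not in {-4, -3, -5} — does not hold.
(6) R + W = -9 + 8 = -1; -1 ≥ -4 — holds.
(7) T = -4 is not in {-3, 1, -8} — does not hold.
(8) V = -10 is even — holds.
(9) |-10 − (-9)| = 1 — holds.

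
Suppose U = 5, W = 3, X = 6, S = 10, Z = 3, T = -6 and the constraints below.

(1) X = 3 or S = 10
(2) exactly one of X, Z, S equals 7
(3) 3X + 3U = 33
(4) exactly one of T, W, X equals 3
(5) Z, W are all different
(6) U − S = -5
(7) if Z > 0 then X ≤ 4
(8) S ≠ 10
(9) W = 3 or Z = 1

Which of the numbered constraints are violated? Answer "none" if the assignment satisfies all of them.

(1) X = 6 ≠ 3, but S = 10 = 10 (second disjunct) — holds.
(2) X=6, Z=3, S=10; 0 of them equal 7, not exactly one — does not hold.
(3) 3X + 3U = 3(6) + 3(5) = 33 — holds.
(4) T=-6, W=3, X=6; 1 of them equals 3 — holds.
(5) Z = W = 3, not all different — does not hold.
(6) U − S = 5 − 10 = -5 — holds.
(7) Z = 3 > 0, so we need X ≤ 4; but X = 6 > 4 — does not hold.
(8) S = 10, but 10 is required to differ — does not hold.
(9) W = 3 = 3 (first disjunct) — holds.

Constraints 2, 5, 7, and 8 are violated.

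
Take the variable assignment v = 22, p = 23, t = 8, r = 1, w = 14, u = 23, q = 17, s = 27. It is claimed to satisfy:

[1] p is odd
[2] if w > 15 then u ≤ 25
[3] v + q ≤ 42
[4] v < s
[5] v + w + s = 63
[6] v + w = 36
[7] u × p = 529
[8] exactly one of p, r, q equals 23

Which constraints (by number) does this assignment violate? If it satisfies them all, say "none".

Yes — all constraints hold.

[1] p = 23 is odd  ✓
[2] w = 14, not > 15; antecedent false, conditional vacuously true  ✓
[3] v + q = 22 + 17 = 39; 39 ≤ 42  ✓
[4] v = 22, s = 27; 22 < 27  ✓
[5] v + w + s = 22 + 14 + 27 = 63  ✓
[6] v + w = 22 + 14 = 36  ✓
[7] u × p = 23 × 23 = 529  ✓
[8] p=23, r=1, q=17; 1 of them equals 23  ✓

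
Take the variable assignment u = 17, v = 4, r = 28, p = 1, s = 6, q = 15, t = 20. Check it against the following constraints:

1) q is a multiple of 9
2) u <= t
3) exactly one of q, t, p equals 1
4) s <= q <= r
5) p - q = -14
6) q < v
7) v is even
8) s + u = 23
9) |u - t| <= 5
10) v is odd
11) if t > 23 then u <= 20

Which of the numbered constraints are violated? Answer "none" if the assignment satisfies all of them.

1) 15 = 9*1 + 6, so 9 does not divide 15 — fails.
2) u = 17, t = 20; 17 ≤ 20 — holds.
3) q=15, t=20, p=1; 1 of them equals 1 — holds.
4) values 6 <= 15 <= 28 — holds.
5) p - q = 1 - 15 = -14 — holds.
6) q = 15, v = 4; 15 ≥ 4 (want <) — fails.
7) v = 4 is even — holds.
8) s + u = 6 + 17 = 23 — holds.
9) |17 - 20| = 3; 3 ≤ 5 — holds.
10) v = 4 is even — fails.
11) t = 20, not > 23; antecedent false, conditional vacuously true — holds.

Violated: 1, 6, and 10.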